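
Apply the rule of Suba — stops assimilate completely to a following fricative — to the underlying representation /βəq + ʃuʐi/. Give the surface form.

[βəʃʃuʐi]

/q/ is the segment targeted by the rule; it sits immediately before /ʃ/, so it assimilates completely and surfaces as [ʃ].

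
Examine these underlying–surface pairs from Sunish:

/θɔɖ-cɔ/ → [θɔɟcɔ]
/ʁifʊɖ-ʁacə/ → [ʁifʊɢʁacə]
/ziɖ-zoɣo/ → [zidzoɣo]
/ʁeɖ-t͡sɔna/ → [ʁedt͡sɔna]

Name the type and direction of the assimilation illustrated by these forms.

regressive place assimilation

Underlying /ɖ/ is realised as [ɟ] next to /c/; /c/ itself does not change.
/ɖ/ is retroflex while /c/ is palatal; the output [ɟ] is palatal, matching the trigger — so the feature that spreads is place.
Manner and voice are unchanged, so the assimilation is partial, not total.
The same holds elsewhere in the data: /ɖ/ → [ɢ] before /ʁ/ (retroflex → uvular, matching uvular); /ɖ/ → [d] before /z/ (retroflex → alveolar, matching alveolar); /ɖ/ → [d] before /t͡s/ (retroflex → alveolar, matching alveolar) — only place changes, and always toward the following segment.
Since the segment that changes precedes the conditioning segment, the assimilation is regressive.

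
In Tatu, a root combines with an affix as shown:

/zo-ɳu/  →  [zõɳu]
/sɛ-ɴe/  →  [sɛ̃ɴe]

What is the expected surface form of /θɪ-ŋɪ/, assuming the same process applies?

The data show regressive nasality assimilation (vowel nasalisation): /o/ → [õ] before /ɳ/; /ɛ/ → [ɛ̃] before /ɴ/ — a vowel is nasalised by an immediately following nasal consonant.
The vowel /ɪ/ is adjacent to the following nasal /ŋ/, so it acquires [+nasal] and surfaces as [ɪ̃].

[θɪ̃ŋɪ]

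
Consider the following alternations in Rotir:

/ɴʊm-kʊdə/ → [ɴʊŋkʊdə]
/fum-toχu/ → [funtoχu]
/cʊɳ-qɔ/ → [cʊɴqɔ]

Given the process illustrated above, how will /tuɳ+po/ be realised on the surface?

The data show regressive place assimilation: /m/ → [ŋ] before /k/; /m/ → [n] before /t/; /ɳ/ → [ɴ] before /q/. In each pair only place changes, matching the following consonant, while manner and voice stay constant.
/ɳ/ is a voiced retroflex nasal. The following trigger /p/ is bilabial, so /ɳ/ must become bilabial as well.
Changing only its place to bilabial gives [m] — the voiced bilabial nasal.

[tumpo]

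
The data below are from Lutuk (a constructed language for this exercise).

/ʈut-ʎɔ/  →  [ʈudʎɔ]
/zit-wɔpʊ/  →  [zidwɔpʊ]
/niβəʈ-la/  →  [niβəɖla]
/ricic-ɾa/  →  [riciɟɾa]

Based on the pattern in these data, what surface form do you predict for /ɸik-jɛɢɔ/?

The data show regressive voicing assimilation: /t/ → [d] before /ʎ/; /t/ → [d] before /w/; /ʈ/ → [ɖ] before /l/; /c/ → [ɟ] before /ɾ/. In each pair only voicing changes, matching the following consonant, while place and manner stay constant.
/k/ is a voiceless velar stop. The following trigger /j/ is voiced, so /k/ must become voiced as well.
Changing only its voicing to voiced gives [g] — the voiced velar stop.

[ɸigjɛɢɔ]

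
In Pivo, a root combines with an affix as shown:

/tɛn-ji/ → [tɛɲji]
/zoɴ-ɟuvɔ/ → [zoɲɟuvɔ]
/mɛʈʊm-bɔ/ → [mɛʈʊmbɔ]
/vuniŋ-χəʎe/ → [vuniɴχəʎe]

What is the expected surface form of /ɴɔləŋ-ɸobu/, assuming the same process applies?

[ɴɔləmɸobu]

The data show regressive place assimilation: /n/ → [ɲ] before /j/; /ɴ/ → [ɲ] before /ɟ/; /ŋ/ → [ɴ] before /χ/. In each pair only place changes, matching the following consonant, while manner and voice stay constant.
Nothing changes in [mɛʈʊmbɔ]: there the adjacent consonants already agree in place (/m/ and /b/ are both bilabial), so this form is consistent with the same rule.
/ŋ/ is a voiced velar nasal. The following trigger /ɸ/ is bilabial, so /ŋ/ must become bilabial as well.
Changing only its place to bilabial gives [m] — the voiced bilabial nasal.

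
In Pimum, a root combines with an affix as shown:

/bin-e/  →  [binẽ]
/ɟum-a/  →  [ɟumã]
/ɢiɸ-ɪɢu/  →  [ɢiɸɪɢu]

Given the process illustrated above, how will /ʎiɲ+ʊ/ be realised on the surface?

The data show progressive nasality assimilation (vowel nasalisation): /e/ → [ẽ] after /n/; /a/ → [ã] after /m/ — a vowel is nasalised by an immediately preceding nasal consonant.
No change occurs in [ɢiɸɪɢu] because the vowel at the boundary is adjacent to an oral consonant, not a nasal (/ɪ/ next to /ɸ/).
The vowel /ʊ/ is adjacent to the preceding nasal /ɲ/, so it acquires [+nasal] and surfaces as [ʊ̃].

[ʎiɲʊ̃]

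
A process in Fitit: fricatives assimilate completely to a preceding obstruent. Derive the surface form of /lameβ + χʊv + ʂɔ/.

/χ/ is the segment targeted by the rule; it sits immediately after /β/, so it assimilates completely and surfaces as [β].
At the second juncture, /ʂ/ likewise becomes [v] adjacent to /v/.

[lameββʊvvɔ]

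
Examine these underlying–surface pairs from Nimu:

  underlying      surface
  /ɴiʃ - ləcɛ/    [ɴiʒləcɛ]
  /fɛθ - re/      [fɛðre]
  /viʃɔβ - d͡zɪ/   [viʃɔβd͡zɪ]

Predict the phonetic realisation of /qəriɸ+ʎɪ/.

The data show regressive voicing assimilation: /ʃ/ → [ʒ] before /l/; /θ/ → [ð] before /r/. In each pair only voicing changes, matching the following consonant, while place and manner stay constant.
Nothing changes in [viʃɔβd͡zɪ]: there the adjacent consonants already agree in voicing (/β/ and /d͡z/ are both voiced), so this form is consistent with the same rule.
/ɸ/ is a voiceless bilabial fricative. The following trigger /ʎ/ is voiced, so /ɸ/ must become voiced as well.
Changing only its voicing to voiced gives [β] — the voiced bilabial fricative.

[qəriβʎɪ]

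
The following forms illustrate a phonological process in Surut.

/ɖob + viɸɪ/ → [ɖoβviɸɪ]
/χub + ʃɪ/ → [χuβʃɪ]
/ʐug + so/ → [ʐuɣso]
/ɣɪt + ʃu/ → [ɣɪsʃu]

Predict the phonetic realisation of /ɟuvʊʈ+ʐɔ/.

[ɟuvʊʂʐɔ]

The data show regressive manner assimilation: /b/ → [β] before /v/; /b/ → [β] before /ʃ/; /g/ → [ɣ] before /s/; /t/ → [s] before /ʃ/. In each pair only manner changes, matching the following consonant, while place and voice stay constant.
/ʈ/ is a voiceless retroflex stop. The following trigger /ʐ/ is a fricative, so /ʈ/ must become a fricative as well.
A voiceless retroflex fricative is [ʂ], so the surface segment is [ʂ].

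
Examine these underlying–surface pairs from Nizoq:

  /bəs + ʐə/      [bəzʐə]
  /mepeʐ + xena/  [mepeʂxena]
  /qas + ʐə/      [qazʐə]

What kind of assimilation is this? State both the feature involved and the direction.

regressive voicing assimilation

Comparing underlying and surface forms, /s/ → [z] is the alternation; the neighbouring /ʐ/ is constant.
/s/ is voiceless while /ʐ/ is voiced; the output [z] is voiced, matching the trigger — so the feature that spreads is voicing.
Place and manner are unchanged, so the assimilation is partial, not total.
The same holds elsewhere in the data: /ʐ/ → [ʂ] before /x/ (voiced → voiceless, matching voiceless) — only voicing changes, and always toward the following segment.
Since the segment that changes precedes the conditioning segment, the assimilation is regressive.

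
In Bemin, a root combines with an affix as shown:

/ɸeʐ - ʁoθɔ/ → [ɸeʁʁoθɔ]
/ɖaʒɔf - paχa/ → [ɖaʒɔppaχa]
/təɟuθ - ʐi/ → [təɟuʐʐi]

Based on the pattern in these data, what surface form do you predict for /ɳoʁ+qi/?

The data show regressive total assimilation (/ʐ/ → [ʁ] before /ʁ/; /f/ → [p] before /p/; /θ/ → [ʐ] before /ʐ/): in every case the target segment becomes identical to its following neighbour, copying more than a single feature.
/ʁ/ is the segment targeted by the rule; it sits immediately before /q/, so it assimilates completely and surfaces as [q].

[ɳoqqi]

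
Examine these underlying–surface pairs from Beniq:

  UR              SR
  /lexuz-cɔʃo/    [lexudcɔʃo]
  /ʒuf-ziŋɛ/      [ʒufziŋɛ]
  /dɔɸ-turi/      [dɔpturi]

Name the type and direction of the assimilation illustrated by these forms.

regressive manner assimilation

The segment that alternates is /z/, which surfaces as [d] when adjacent to /c/.
/z/ is a fricative while /c/ is a stop; the output [d] is a stop, matching the trigger — so the feature that spreads is manner.
Place and voice are unchanged, so the assimilation is partial, not total.
Checking the remaining alternation: /ɸ/ → [p] before /t/ (fricative → stop, matching a stop) — only manner changes, and always toward the following segment.
No alternation appears in [ʒufziŋɛ]: there the adjacent consonants already agree in manner (/f/ and /z/ are both fricatives), so this form is consistent with the same rule.
Since the segment that changes precedes the conditioning segment, the assimilation is regressive.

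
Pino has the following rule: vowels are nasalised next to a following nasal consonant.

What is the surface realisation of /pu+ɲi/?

[pũɲi]

/u/ sits next to the nasal /ɲ/ and is therefore nasalised to [ũ].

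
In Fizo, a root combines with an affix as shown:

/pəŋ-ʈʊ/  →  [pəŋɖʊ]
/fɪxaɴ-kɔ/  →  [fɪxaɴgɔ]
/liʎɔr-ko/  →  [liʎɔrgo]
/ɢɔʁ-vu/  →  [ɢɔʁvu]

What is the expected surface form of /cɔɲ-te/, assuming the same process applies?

The data show progressive voicing assimilation: /ʈ/ → [ɖ] after /ŋ/; /k/ → [g] after /ɴ/; /k/ → [g] after /r/. In each pair only voicing changes, matching the preceding consonant, while place and manner stay constant.
Nothing changes in [ɢɔʁvu]: there the adjacent consonants already agree in voicing (/v/ and /ʁ/ are both voiced), so this form is consistent with the same rule.
/t/ is a voiceless alveolar stop. The preceding trigger /ɲ/ is voiced, so /t/ must become voiced as well.
Changing only its voicing to voiced gives [d] — the voiced alveolar stop.

[cɔɲde]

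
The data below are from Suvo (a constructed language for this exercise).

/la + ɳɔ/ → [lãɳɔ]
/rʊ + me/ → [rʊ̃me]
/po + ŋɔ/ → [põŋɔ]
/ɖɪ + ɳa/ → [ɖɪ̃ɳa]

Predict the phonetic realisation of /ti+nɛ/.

The data show regressive nasality assimilation (vowel nasalisation): /a/ → [ã] before /ɳ/; /ʊ/ → [ʊ̃] before /m/; /o/ → [õ] before /ŋ/; /ɪ/ → [ɪ̃] before /ɳ/ — a vowel is nasalised by an immediately following nasal consonant.
/i/ sits next to the nasal /n/ and is therefore nasalised to [ĩ].

[tĩnɛ]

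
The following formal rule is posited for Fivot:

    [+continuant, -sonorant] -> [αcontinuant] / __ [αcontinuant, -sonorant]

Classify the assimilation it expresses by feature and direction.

regressive manner assimilation

The shared variable α links the value of [continuant] on the target to that of the neighbouring obstruent. [continuant] distinguishes stops from fricatives — a manner-of-articulation feature — so this is manner assimilation.
The conditioning segment sits to the right of the focus bar, meaning the trigger follows the segment that changes — regressive assimilation.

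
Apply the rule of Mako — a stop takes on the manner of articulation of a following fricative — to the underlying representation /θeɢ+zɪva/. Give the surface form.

The rule targets /ɢ/ (voiced uvular stop), which sits before the trigger /z/ (fricative).
Changing only its manner to fricative gives [ʁ] — the voiced uvular fricative.

[θeʁzɪva]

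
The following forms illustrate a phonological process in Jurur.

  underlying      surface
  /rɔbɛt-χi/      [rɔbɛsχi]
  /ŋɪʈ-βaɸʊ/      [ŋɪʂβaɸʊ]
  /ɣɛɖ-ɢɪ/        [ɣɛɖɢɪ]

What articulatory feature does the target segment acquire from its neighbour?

manner

Comparing underlying and surface forms, /t/ → [s] is the alternation; the neighbouring /χ/ is constant.
/t/ is a stop while /χ/ is a fricative; the output [s] is a fricative, matching the trigger — so the feature that spreads is manner.
Checking the remaining alternation: /ʈ/ → [ʂ] before /β/ (stop → fricative, matching a fricative) — only manner changes, and always toward the following segment.
Nothing changes in [ɣɛɖɢɪ]: there the adjacent consonants already agree in manner (/ɖ/ and /ɢ/ are both stops), so this form is consistent with the same rule.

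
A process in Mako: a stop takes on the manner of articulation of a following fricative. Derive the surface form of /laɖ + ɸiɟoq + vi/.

The rule targets /ɖ/ (voiced retroflex stop), which sits before the trigger /ɸ/ (fricative).
A voiced retroflex fricative is [ʐ], so the surface segment is [ʐ].
At the second juncture, /q/ likewise becomes [χ] adjacent to /v/.

[laʐɸiɟoχvi]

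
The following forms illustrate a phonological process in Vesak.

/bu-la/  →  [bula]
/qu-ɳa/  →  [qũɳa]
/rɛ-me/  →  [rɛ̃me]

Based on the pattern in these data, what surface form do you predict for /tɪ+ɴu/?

The data show regressive nasality assimilation (vowel nasalisation): /u/ → [ũ] before /ɳ/; /ɛ/ → [ɛ̃] before /m/ — a vowel is nasalised by an immediately following nasal consonant.
No change occurs in [bula] because the vowel at the boundary is adjacent to an oral consonant, not a nasal (/u/ next to /l/).
/ɪ/ sits next to the nasal /ɴ/ and is therefore nasalised to [ɪ̃].

[tɪ̃ɴu]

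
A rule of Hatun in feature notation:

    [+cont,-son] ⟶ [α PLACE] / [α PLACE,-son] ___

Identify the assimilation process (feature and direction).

progressive place assimilation

The shared variable α links the value of the place features (abbreviated [PLACE]) on the target to the same value on the neighbouring segment, so place is the feature that assimilates.
The conditioning segment sits to the left of the focus bar, meaning the trigger precedes the segment that changes — progressive assimilation.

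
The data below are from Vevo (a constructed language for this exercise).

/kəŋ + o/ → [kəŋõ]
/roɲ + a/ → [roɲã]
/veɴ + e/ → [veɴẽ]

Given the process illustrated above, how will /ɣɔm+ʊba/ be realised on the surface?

[ɣɔmʊ̃ba]

The data show progressive nasality assimilation (vowel nasalisation): /o/ → [õ] after /ŋ/; /a/ → [ã] after /ɲ/; /e/ → [ẽ] after /ɴ/ — a vowel is nasalised by an immediately preceding nasal consonant.
The vowel /ʊ/ is adjacent to the preceding nasal /m/, so it acquires [+nasal] and surfaces as [ʊ̃].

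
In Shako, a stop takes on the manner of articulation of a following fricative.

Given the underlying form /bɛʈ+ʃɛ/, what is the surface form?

The rule targets /ʈ/ (voiceless retroflex stop), which sits before the trigger /ʃ/ (fricative).
A voiceless retroflex fricative is [ʂ], so the surface segment is [ʂ].

[bɛʂʃɛ]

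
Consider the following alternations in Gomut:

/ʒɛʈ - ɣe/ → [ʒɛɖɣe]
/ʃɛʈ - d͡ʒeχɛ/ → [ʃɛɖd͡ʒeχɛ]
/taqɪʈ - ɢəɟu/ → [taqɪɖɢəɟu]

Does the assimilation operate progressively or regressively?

The segment that alternates is /ʈ/, which surfaces as [ɖ] when adjacent to /ɣ/.
/ʈ/ is voiceless while /ɣ/ is voiced; the output [ɖ] is voiced, matching the trigger — so the feature that spreads is voicing.
The same holds elsewhere in the data: /ʈ/ → [ɖ] before /d͡ʒ/ (voiceless → voiced, matching voiced); /ʈ/ → [ɖ] before /ɢ/ (voiceless → voiced, matching voiced) — only voicing changes, and always toward the following segment.
Since the segment that changes precedes the conditioning segment, the assimilation is regressive.

regressive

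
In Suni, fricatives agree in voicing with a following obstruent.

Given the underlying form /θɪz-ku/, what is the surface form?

[θɪsku]

/z/ is a voiced alveolar fricative. The following trigger /k/ is voiceless, so /z/ must become voiceless as well.
The voiceless alveolar fricative is [s], so /z/ → [s].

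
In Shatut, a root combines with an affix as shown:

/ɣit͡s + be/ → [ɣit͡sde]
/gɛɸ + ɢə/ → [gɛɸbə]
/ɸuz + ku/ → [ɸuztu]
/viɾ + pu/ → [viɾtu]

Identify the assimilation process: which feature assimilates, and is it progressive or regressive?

progressive place assimilation

The segment that alternates is /b/, which surfaces as [d] when adjacent to /t͡s/.
The change bilabial → alveolar matches the place of the preceding /t͡s/, identifying this as place assimilation.
Manner and voice are unchanged, so the assimilation is partial, not total.
The same holds elsewhere in the data: /ɢ/ → [b] after /ɸ/ (uvular → bilabial, matching bilabial); /k/ → [t] after /z/ (velar → alveolar, matching alveolar); /p/ → [t] after /ɾ/ (bilabial → alveolar, matching alveolar) — only place changes, and always toward the preceding segment.
Since the segment that changes follows the conditioning segment, the assimilation is progressive.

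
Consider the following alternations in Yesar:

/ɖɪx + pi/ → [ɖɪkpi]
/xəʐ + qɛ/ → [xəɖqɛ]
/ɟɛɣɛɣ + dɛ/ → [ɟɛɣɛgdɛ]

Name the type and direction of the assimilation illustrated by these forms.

regressive manner assimilation

The segment that alternates is /x/, which surfaces as [k] when adjacent to /p/.
/x/ is a fricative while /p/ is a stop; the output [k] is a stop, matching the trigger — so the feature that spreads is manner.
Place and voice are unchanged, so the assimilation is partial, not total.
Checking the remaining alternations: /ʐ/ → [ɖ] before /q/ (fricative → stop, matching a stop); /ɣ/ → [g] before /d/ (fricative → stop, matching a stop) — only manner changes, and always toward the following segment.
The trigger is the following segment, so the direction is regressive (anticipatory).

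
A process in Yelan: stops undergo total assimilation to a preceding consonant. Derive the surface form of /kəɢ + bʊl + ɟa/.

/b/ is the segment targeted by the rule; it sits immediately after /ɢ/, so it assimilates completely and surfaces as [ɢ].
The same rule applies at the second boundary: /ɟ/ → [l] next to /l/.

[kəɢɢʊlla]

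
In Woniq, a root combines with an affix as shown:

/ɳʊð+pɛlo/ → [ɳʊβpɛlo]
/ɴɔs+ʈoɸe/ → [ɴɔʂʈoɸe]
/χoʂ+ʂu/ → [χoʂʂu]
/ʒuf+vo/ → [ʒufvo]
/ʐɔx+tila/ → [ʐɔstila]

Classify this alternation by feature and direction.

The segment that alternates is /ð/, which surfaces as [β] when adjacent to /p/.
/ð/ is dental while /p/ is bilabial; the output [β] is bilabial, matching the trigger — so the feature that spreads is place.
Manner and voice are unchanged, so the assimilation is partial, not total.
Checking the remaining alternations: /s/ → [ʂ] before /ʈ/ (alveolar → retroflex, matching retroflex); /x/ → [s] before /t/ (velar → alveolar, matching alveolar) — only place changes, and always toward the following segment.
No alternation appears in [χoʂʂu], [ʒufvo]: there the adjacent consonants already agree in place (/ʂ/ and /ʂ/ are both retroflex; /f/ and /v/ are both labiodental), so these forms are consistent with the same rule.
Since the segment that changes precedes the conditioning segment, the assimilation is regressive.

regressive place assimilation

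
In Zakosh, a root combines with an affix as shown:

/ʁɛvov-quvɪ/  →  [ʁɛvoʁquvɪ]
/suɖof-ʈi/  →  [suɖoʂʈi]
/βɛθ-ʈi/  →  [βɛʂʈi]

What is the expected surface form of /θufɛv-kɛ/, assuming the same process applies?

[θufɛɣkɛ]

The data show regressive place assimilation: /v/ → [ʁ] before /q/; /f/ → [ʂ] before /ʈ/; /θ/ → [ʂ] before /ʈ/. In each pair only place changes, matching the following consonant, while manner and voice stay constant.
/v/ is a voiced labiodental fricative. The following trigger /k/ is velar, so /v/ must become velar as well.
Changing only its place to velar gives [ɣ] — the voiced velar fricative.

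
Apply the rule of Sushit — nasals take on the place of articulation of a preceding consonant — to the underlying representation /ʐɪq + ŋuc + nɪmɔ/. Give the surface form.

/ŋ/ is a voiced velar nasal. The preceding trigger /q/ is uvular, so /ŋ/ must become uvular as well.
The voiced uvular nasal is [ɴ], so /ŋ/ → [ɴ].
The same rule applies at the second boundary: /n/ → [ɲ] next to /c/.

[ʐɪqɴucɲɪmɔ]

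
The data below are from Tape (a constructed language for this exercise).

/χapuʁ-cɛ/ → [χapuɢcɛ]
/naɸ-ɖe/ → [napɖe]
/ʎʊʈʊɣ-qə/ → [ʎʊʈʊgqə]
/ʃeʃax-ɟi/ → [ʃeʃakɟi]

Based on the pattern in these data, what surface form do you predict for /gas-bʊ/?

The data show regressive manner assimilation: /ʁ/ → [ɢ] before /c/; /ɸ/ → [p] before /ɖ/; /ɣ/ → [g] before /q/; /x/ → [k] before /ɟ/. In each pair only manner changes, matching the following consonant, while place and voice stay constant.
The rule targets /s/ (voiceless alveolar fricative), which sits before the trigger /b/ (stop).
A voiceless alveolar stop is [t], so the surface segment is [t].

[gatbʊ]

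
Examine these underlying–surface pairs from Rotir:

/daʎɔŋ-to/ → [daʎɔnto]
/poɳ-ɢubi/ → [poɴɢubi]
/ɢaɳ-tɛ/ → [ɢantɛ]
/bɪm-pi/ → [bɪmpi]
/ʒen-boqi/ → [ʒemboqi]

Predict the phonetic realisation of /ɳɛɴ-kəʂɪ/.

The data show regressive place assimilation: /ŋ/ → [n] before /t/; /ɳ/ → [ɴ] before /ɢ/; /ɳ/ → [n] before /t/; /n/ → [m] before /b/. In each pair only place changes, matching the following consonant, while manner and voice stay constant.
Nothing changes in [bɪmpi]: there the adjacent consonants already agree in place (/m/ and /p/ are both bilabial), so this form is consistent with the same rule.
/ɴ/ is a voiced uvular nasal. The following trigger /k/ is velar, so /ɴ/ must become velar as well.
The voiced velar nasal is [ŋ], so /ɴ/ → [ŋ].

[ɳɛŋkəʂɪ]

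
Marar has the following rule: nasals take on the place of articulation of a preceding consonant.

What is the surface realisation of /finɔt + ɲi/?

[finɔtni]

The rule targets /ɲ/ (voiced palatal nasal), which sits after the trigger /t/ (alveolar).
A voiced alveolar nasal is [n], so the surface segment is [n].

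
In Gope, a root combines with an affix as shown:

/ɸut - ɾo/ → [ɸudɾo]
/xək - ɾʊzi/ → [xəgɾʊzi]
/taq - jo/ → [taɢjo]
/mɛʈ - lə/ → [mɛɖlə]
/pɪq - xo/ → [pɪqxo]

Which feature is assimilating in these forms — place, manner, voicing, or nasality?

Underlying /t/ is realised as [d] next to /ɾ/; /ɾ/ itself does not change.
The change voiceless → voiced matches the voicing of the following /ɾ/, identifying this as voicing assimilation.
The same holds elsewhere in the data: /k/ → [g] before /ɾ/ (voiceless → voiced, matching voiced); /q/ → [ɢ] before /j/ (voiceless → voiced, matching voiced); /ʈ/ → [ɖ] before /l/ (voiceless → voiced, matching voiced) — only voicing changes, and always toward the following segment.
Nothing changes in [pɪqxo]: there the adjacent consonants already agree in voicing (/q/ and /x/ are both voiceless), so this form is consistent with the same rule.

voicing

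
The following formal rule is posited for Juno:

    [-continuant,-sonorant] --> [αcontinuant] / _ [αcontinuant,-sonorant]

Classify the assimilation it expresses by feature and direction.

The rule copies [continuant] (continuancy) from the environment onto the target stops; since [±continuant] encodes the stop/fricative manner contrast, the assimilating dimension is manner.
Since the environment is written after the underscore, the trigger follows the target; the direction is regressive.

regressive manner assimilation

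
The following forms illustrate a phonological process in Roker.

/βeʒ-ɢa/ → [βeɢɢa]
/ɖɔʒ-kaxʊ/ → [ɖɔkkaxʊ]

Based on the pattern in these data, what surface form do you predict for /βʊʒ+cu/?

[βʊccu]

The data show regressive total assimilation (/ʒ/ → [ɢ] before /ɢ/; /ʒ/ → [k] before /k/): in every case the target segment becomes identical to its following neighbour, copying more than a single feature.
/ʒ/ is the segment targeted by the rule; it sits immediately before /c/, so it assimilates completely and surfaces as [c].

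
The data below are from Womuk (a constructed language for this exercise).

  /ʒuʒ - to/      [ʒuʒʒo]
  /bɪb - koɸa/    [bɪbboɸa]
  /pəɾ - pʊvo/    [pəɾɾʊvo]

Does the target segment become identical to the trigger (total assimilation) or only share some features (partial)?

total assimilation

Comparing underlying and surface forms, /t/ → [ʒ] is the alternation; the neighbouring /ʒ/ is constant.
The output [ʒ] is identical to the trigger /ʒ/ — every feature (place, manner, voicing) has been copied — so this is total assimilation.
The other forms behave the same way: /k/ → [b] after /b/; /p/ → [ɾ] after /ɾ/ — in each case the output is a copy of the preceding consonant.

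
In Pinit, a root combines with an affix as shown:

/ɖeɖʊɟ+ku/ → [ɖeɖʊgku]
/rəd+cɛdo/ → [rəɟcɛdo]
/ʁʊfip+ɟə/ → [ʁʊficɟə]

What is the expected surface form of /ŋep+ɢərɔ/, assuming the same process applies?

The data show regressive place assimilation: /ɟ/ → [g] before /k/; /d/ → [ɟ] before /c/; /p/ → [c] before /ɟ/. In each pair only place changes, matching the following consonant, while manner and voice stay constant.
The rule targets /p/ (voiceless bilabial stop), which sits before the trigger /ɢ/ (uvular).
The voiceless uvular stop is [q], so /p/ → [q].

[ŋeqɢərɔ]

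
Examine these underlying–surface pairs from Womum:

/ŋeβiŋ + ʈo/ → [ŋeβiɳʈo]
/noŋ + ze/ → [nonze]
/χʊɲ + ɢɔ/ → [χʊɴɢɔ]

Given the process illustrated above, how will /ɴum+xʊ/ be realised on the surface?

The data show regressive place assimilation: /ŋ/ → [ɳ] before /ʈ/; /ŋ/ → [n] before /z/; /ɲ/ → [ɴ] before /ɢ/. In each pair only place changes, matching the following consonant, while manner and voice stay constant.
/m/ is a voiced bilabial nasal. The following trigger /x/ is velar, so /m/ must become velar as well.
A voiced velar nasal is [ŋ], so the surface segment is [ŋ].

[ɴuŋxʊ]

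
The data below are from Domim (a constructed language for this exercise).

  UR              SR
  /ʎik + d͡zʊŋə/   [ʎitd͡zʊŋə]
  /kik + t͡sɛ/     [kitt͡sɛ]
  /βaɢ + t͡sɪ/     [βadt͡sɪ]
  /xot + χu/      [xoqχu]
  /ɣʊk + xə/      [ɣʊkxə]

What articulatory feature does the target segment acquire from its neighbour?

Underlying /k/ is realised as [t] next to /d͡z/; /d͡z/ itself does not change.
The change velar → alveolar matches the place of the following /d͡z/, identifying this as place assimilation.
The other alternating forms pattern the same way: /k/ → [t] before /t͡s/ (velar → alveolar, matching alveolar); /ɢ/ → [d] before /t͡s/ (uvular → alveolar, matching alveolar); /t/ → [q] before /χ/ (alveolar → uvular, matching uvular) — only place changes, and always toward the following segment.
No alternation appears in [ɣʊkxə]: there the adjacent consonants already agree in place (/k/ and /x/ are both velar), so this form is consistent with the same rule.

place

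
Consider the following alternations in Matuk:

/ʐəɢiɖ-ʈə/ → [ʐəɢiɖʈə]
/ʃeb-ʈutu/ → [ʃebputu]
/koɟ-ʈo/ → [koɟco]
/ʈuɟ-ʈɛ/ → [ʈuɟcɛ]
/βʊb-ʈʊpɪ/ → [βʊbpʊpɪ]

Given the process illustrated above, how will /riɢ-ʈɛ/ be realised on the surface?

[riɢqɛ]

The data show progressive place assimilation: /ʈ/ → [p] after /b/; /ʈ/ → [c] after /ɟ/. In each pair only place changes, matching the preceding consonant, while manner and voice stay constant.
Nothing changes in [ʐəɢiɖʈə]: there the adjacent consonants already agree in place (/ʈ/ and /ɖ/ are both retroflex), so this form is consistent with the same rule.
/ʈ/ is a voiceless retroflex stop. The preceding trigger /ɢ/ is uvular, so /ʈ/ must become uvular as well.
Changing only its place to uvular gives [q] — the voiceless uvular stop.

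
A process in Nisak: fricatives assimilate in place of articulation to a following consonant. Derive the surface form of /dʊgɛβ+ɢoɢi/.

[dʊgɛʁɢoɢi]

The rule targets /β/ (voiced bilabial fricative), which sits before the trigger /ɢ/ (uvular).
Changing only its place to uvular gives [ʁ] — the voiced uvular fricative.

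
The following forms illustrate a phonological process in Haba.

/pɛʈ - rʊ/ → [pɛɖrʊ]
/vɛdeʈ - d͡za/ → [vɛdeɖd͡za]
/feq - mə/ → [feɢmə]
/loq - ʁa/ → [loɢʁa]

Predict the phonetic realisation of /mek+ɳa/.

[megɳa]

The data show regressive voicing assimilation: /ʈ/ → [ɖ] before /r/; /ʈ/ → [ɖ] before /d͡z/; /q/ → [ɢ] before /m/; /q/ → [ɢ] before /ʁ/. In each pair only voicing changes, matching the following consonant, while place and manner stay constant.
/k/ is a voiceless velar stop. The following trigger /ɳ/ is voiced, so /k/ must become voiced as well.
The voiced velar stop is [g], so /k/ → [g].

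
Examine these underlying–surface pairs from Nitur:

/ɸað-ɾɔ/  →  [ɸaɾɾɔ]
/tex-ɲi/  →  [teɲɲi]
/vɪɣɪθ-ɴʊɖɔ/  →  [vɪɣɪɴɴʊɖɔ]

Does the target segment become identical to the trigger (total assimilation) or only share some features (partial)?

Underlying /ð/ is realised as [ɾ] next to /ɾ/; /ɾ/ itself does not change.
The output [ɾ] is identical to the trigger /ɾ/ — every feature (place, manner, voicing) has been copied — so this is total assimilation.
The other forms behave the same way: /x/ → [ɲ] before /ɲ/; /θ/ → [ɴ] before /ɴ/ — in each case the output is a copy of the following consonant.

total assimilation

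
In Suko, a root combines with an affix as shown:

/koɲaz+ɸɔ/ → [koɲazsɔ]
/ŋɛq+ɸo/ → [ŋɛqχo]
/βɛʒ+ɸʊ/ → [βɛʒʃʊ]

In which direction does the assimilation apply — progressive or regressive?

The segment that alternates is /ɸ/, which surfaces as [s] when adjacent to /z/.
The change bilabial → alveolar matches the place of the preceding /z/, identifying this as place assimilation.
The other alternating forms pattern the same way: /ɸ/ → [χ] after /q/ (bilabial → uvular, matching uvular); /ɸ/ → [ʃ] after /ʒ/ (bilabial → postalveolar, matching postalveolar) — only place changes, and always toward the preceding segment.
Since the segment that changes follows the conditioning segment, the assimilation is progressive.

progressive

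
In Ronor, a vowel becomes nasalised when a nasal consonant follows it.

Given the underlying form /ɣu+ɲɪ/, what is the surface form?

[ɣũɲɪ]

/u/ sits next to the nasal /ɲ/ and is therefore nasalised to [ũ].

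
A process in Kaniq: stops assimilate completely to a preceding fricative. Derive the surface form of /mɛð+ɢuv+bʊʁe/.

/ɢ/ is the segment targeted by the rule; it sits immediately after /ð/, so it assimilates completely and surfaces as [ð].
At the second juncture, /b/ likewise becomes [v] adjacent to /v/.

[mɛððuvvʊʁe]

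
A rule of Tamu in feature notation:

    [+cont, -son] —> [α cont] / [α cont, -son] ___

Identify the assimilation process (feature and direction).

progressive manner assimilation

The rule copies [cont] (continuancy) from the environment onto the target fricatives; since [±cont] encodes the stop/fricative manner contrast, the assimilating dimension is manner.
Since the environment is written before the underscore, the trigger precedes the target; the direction is progressive.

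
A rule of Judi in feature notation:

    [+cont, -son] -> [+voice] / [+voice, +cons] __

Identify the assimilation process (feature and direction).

The target ([+cont, -son], fricatives) acquires [+voice] next to a voiced consonant ([+voice, +cons]) — it takes on the voicing of its neighbour, so the feature that spreads is voicing.
The conditioning segment sits to the left of the focus bar, meaning the trigger precedes the segment that changes — progressive assimilation.

progressive voicing assimilation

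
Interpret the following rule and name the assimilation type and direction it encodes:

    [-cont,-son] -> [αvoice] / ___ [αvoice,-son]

The rule copies [voice] from the environment onto the target, so the assimilating feature is voicing.
The conditioning segment sits to the right of the focus bar, meaning the trigger follows the segment that changes — regressive assimilation.

regressive voicing assimilation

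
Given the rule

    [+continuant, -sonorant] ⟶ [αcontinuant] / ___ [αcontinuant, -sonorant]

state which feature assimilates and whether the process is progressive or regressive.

regressive manner assimilation

The shared variable α links the value of [continuant] on the target to that of the neighbouring obstruent. [continuant] distinguishes stops from fricatives — a manner-of-articulation feature — so this is manner assimilation.
The conditioning segment sits to the right of the focus bar, meaning the trigger follows the segment that changes — regressive assimilation.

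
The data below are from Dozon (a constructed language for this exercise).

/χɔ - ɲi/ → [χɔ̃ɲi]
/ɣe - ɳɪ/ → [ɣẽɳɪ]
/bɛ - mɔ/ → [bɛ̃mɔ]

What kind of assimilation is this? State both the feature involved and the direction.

regressive nasality assimilation (vowel nasalisation)

The vowel /ɔ/ surfaces as nasalised [ɔ̃] next to the following nasal /ɲ/ — it has acquired the [+nasal] feature of its neighbour.
The other forms show the same pattern: /e/ → [ẽ] before /ɳ/; /ɛ/ → [ɛ̃] before /m/ — each time a vowel is nasalised next to a following nasal.
Because the conditioning nasal is to the right of the vowel that changes, the process is regressive (anticipatory).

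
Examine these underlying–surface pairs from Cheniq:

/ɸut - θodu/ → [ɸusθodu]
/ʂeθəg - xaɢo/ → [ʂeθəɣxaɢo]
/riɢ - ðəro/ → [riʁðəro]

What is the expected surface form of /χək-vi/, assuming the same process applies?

[χəxvi]

The data show regressive manner assimilation: /t/ → [s] before /θ/; /g/ → [ɣ] before /x/; /ɢ/ → [ʁ] before /ð/. In each pair only manner changes, matching the following consonant, while place and voice stay constant.
The rule targets /k/ (voiceless velar stop), which sits before the trigger /v/ (fricative).
A voiceless velar fricative is [x], so the surface segment is [x].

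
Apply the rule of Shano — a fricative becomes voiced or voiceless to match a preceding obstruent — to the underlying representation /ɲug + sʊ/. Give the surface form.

The rule targets /s/ (voiceless alveolar fricative), which sits after the trigger /g/ (voiced).
Changing only its voicing to voiced gives [z] — the voiced alveolar fricative.

[ɲugzʊ]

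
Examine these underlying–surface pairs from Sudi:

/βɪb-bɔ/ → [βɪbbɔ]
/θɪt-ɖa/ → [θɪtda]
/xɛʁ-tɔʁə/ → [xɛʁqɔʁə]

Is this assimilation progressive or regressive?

Underlying /ɖ/ is realised as [d] next to /t/; /t/ itself does not change.
/ɖ/ is retroflex while /t/ is alveolar; the output [d] is alveolar, matching the trigger — so the feature that spreads is place.
The other alternating form patterns the same way: /t/ → [q] after /ʁ/ (alveolar → uvular, matching uvular) — only place changes, and always toward the preceding segment.
No alternation appears in [βɪbbɔ]: there the adjacent consonants already agree in place (/b/ and /b/ are both bilabial), so this form is consistent with the same rule.
The trigger is the preceding segment, so the direction is progressive (perseverative).

progressive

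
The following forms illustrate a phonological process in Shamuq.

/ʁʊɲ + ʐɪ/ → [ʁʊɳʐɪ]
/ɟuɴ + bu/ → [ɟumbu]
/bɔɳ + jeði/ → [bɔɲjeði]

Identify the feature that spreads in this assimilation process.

Comparing underlying and surface forms, /ɲ/ → [ɳ] is the alternation; the neighbouring /ʐ/ is constant.
/ɲ/ is palatal while /ʐ/ is retroflex; the output [ɳ] is retroflex, matching the trigger — so the feature that spreads is place.
The other alternating forms pattern the same way: /ɴ/ → [m] before /b/ (uvular → bilabial, matching bilabial); /ɳ/ → [ɲ] before /j/ (retroflex → palatal, matching palatal) — only place changes, and always toward the following segment.

place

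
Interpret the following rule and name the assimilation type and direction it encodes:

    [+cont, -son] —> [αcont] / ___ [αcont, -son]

The shared variable α links the value of [cont] on the target to that of the neighbouring obstruent. [cont] distinguishes stops from fricatives — a manner-of-articulation feature — so this is manner assimilation.
Since the environment is written after the underscore, the trigger follows the target; the direction is regressive.

regressive manner assimilation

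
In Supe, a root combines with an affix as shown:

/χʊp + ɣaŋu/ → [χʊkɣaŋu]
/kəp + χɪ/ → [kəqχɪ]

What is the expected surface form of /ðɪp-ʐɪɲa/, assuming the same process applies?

[ðɪʈʐɪɲa]

The data show regressive place assimilation: /p/ → [k] before /ɣ/; /p/ → [q] before /χ/. In each pair only place changes, matching the following consonant, while manner and voice stay constant.
The rule targets /p/ (voiceless bilabial stop), which sits before the trigger /ʐ/ (retroflex).
A voiceless retroflex stop is [ʈ], so the surface segment is [ʈ].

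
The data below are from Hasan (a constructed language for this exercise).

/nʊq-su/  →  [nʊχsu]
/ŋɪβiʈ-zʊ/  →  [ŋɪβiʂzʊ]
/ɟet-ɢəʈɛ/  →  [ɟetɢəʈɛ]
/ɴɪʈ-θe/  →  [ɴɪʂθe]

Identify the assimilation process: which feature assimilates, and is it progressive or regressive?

regressive manner assimilation

Comparing underlying and surface forms, /q/ → [χ] is the alternation; the neighbouring /s/ is constant.
/q/ is a stop while /s/ is a fricative; the output [χ] is a fricative, matching the trigger — so the feature that spreads is manner.
Place and voice are unchanged, so the assimilation is partial, not total.
Checking the remaining alternations: /ʈ/ → [ʂ] before /z/ (stop → fricative, matching a fricative); /ʈ/ → [ʂ] before /θ/ (stop → fricative, matching a fricative) — only manner changes, and always toward the following segment.
No alternation appears in [ɟetɢəʈɛ]: there the adjacent consonants already agree in manner (/t/ and /ɢ/ are both stops), so this form is consistent with the same rule.
Since the segment that changes precedes the conditioning segment, the assimilation is regressive.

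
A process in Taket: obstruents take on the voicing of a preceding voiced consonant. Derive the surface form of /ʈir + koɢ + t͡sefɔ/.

[ʈirgoɢd͡zefɔ]

/k/ is a voiceless velar stop. The preceding trigger /r/ is voiced, so /k/ must become voiced as well.
Changing only its voicing to voiced gives [g] — the voiced velar stop.
At the second juncture, /t͡s/ likewise becomes [d͡z] adjacent to /ɢ/.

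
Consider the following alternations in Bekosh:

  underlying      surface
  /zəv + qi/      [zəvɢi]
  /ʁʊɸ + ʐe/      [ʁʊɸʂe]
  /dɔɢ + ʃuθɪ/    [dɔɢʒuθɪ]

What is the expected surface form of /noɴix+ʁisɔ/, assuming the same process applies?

The data show progressive voicing assimilation: /q/ → [ɢ] after /v/; /ʐ/ → [ʂ] after /ɸ/; /ʃ/ → [ʒ] after /ɢ/. In each pair only voicing changes, matching the preceding consonant, while place and manner stay constant.
The rule targets /ʁ/ (voiced uvular fricative), which sits after the trigger /x/ (voiceless).
Changing only its voicing to voiceless gives [χ] — the voiceless uvular fricative.

[noɴixχisɔ]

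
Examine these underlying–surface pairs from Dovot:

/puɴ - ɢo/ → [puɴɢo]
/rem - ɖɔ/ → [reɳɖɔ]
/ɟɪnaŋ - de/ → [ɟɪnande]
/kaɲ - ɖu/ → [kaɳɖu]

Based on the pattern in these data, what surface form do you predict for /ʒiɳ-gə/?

The data show regressive place assimilation: /m/ → [ɳ] before /ɖ/; /ŋ/ → [n] before /d/; /ɲ/ → [ɳ] before /ɖ/. In each pair only place changes, matching the following consonant, while manner and voice stay constant.
No alternation appears in [puɴɢo]: there the adjacent consonants already agree in place (/ɴ/ and /ɢ/ are both uvular), so this form is consistent with the same rule.
The rule targets /ɳ/ (voiced retroflex nasal), which sits before the trigger /g/ (velar).
A voiced velar nasal is [ŋ], so the surface segment is [ŋ].

[ʒiŋgə]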